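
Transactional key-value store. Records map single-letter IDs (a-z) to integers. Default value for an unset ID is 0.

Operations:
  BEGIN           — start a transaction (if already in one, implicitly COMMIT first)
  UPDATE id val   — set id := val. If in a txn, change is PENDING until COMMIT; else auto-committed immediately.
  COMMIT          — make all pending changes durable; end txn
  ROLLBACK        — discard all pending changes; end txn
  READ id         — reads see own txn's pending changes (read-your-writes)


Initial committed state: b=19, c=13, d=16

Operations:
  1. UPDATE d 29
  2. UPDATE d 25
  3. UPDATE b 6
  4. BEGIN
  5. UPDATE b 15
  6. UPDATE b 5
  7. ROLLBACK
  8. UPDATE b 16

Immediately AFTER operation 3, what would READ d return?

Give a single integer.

Initial committed: {b=19, c=13, d=16}
Op 1: UPDATE d=29 (auto-commit; committed d=29)
Op 2: UPDATE d=25 (auto-commit; committed d=25)
Op 3: UPDATE b=6 (auto-commit; committed b=6)
After op 3: visible(d) = 25 (pending={}, committed={b=6, c=13, d=25})

Answer: 25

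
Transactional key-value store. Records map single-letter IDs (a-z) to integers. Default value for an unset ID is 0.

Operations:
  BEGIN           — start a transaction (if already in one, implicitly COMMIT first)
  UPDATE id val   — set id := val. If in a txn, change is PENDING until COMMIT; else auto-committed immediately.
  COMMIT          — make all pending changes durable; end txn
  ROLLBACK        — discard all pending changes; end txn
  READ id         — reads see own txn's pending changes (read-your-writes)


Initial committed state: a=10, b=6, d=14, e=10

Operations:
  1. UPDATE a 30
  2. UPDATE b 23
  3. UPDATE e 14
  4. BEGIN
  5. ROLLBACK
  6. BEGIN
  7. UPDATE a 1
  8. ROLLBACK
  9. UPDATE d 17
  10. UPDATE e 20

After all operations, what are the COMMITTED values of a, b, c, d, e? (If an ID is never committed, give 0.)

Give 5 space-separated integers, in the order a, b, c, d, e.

Initial committed: {a=10, b=6, d=14, e=10}
Op 1: UPDATE a=30 (auto-commit; committed a=30)
Op 2: UPDATE b=23 (auto-commit; committed b=23)
Op 3: UPDATE e=14 (auto-commit; committed e=14)
Op 4: BEGIN: in_txn=True, pending={}
Op 5: ROLLBACK: discarded pending []; in_txn=False
Op 6: BEGIN: in_txn=True, pending={}
Op 7: UPDATE a=1 (pending; pending now {a=1})
Op 8: ROLLBACK: discarded pending ['a']; in_txn=False
Op 9: UPDATE d=17 (auto-commit; committed d=17)
Op 10: UPDATE e=20 (auto-commit; committed e=20)
Final committed: {a=30, b=23, d=17, e=20}

Answer: 30 23 0 17 20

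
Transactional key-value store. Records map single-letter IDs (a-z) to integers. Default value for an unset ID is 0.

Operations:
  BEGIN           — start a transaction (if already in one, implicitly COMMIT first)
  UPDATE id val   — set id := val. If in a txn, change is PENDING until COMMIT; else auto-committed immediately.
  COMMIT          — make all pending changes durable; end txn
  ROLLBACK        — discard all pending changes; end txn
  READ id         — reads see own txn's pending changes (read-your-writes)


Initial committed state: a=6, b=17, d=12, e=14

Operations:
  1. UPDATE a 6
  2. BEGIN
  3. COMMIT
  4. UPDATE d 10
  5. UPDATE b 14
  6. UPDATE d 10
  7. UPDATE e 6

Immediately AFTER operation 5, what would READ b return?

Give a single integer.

Initial committed: {a=6, b=17, d=12, e=14}
Op 1: UPDATE a=6 (auto-commit; committed a=6)
Op 2: BEGIN: in_txn=True, pending={}
Op 3: COMMIT: merged [] into committed; committed now {a=6, b=17, d=12, e=14}
Op 4: UPDATE d=10 (auto-commit; committed d=10)
Op 5: UPDATE b=14 (auto-commit; committed b=14)
After op 5: visible(b) = 14 (pending={}, committed={a=6, b=14, d=10, e=14})

Answer: 14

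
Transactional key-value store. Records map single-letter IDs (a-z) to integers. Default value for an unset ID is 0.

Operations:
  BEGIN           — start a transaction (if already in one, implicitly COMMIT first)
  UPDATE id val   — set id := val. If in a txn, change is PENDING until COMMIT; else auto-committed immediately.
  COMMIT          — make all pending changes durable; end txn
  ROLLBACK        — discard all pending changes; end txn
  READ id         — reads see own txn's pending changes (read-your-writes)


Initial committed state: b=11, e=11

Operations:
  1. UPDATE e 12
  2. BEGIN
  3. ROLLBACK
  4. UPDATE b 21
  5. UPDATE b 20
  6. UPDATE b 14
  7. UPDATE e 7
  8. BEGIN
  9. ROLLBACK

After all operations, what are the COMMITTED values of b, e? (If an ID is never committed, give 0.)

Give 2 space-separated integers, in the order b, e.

Initial committed: {b=11, e=11}
Op 1: UPDATE e=12 (auto-commit; committed e=12)
Op 2: BEGIN: in_txn=True, pending={}
Op 3: ROLLBACK: discarded pending []; in_txn=False
Op 4: UPDATE b=21 (auto-commit; committed b=21)
Op 5: UPDATE b=20 (auto-commit; committed b=20)
Op 6: UPDATE b=14 (auto-commit; committed b=14)
Op 7: UPDATE e=7 (auto-commit; committed e=7)
Op 8: BEGIN: in_txn=True, pending={}
Op 9: ROLLBACK: discarded pending []; in_txn=False
Final committed: {b=14, e=7}

Answer: 14 7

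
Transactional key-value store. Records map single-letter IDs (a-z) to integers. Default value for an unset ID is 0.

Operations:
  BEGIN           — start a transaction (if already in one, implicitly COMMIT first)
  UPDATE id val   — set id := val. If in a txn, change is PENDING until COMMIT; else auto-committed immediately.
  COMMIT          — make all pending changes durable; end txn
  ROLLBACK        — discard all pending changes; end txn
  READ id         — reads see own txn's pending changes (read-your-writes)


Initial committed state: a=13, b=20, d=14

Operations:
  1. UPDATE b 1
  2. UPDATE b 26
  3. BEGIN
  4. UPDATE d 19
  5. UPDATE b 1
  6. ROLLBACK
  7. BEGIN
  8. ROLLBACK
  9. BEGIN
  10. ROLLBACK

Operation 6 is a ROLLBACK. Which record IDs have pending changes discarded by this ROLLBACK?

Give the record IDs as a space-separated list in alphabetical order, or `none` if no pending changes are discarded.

Initial committed: {a=13, b=20, d=14}
Op 1: UPDATE b=1 (auto-commit; committed b=1)
Op 2: UPDATE b=26 (auto-commit; committed b=26)
Op 3: BEGIN: in_txn=True, pending={}
Op 4: UPDATE d=19 (pending; pending now {d=19})
Op 5: UPDATE b=1 (pending; pending now {b=1, d=19})
Op 6: ROLLBACK: discarded pending ['b', 'd']; in_txn=False
Op 7: BEGIN: in_txn=True, pending={}
Op 8: ROLLBACK: discarded pending []; in_txn=False
Op 9: BEGIN: in_txn=True, pending={}
Op 10: ROLLBACK: discarded pending []; in_txn=False
ROLLBACK at op 6 discards: ['b', 'd']

Answer: b d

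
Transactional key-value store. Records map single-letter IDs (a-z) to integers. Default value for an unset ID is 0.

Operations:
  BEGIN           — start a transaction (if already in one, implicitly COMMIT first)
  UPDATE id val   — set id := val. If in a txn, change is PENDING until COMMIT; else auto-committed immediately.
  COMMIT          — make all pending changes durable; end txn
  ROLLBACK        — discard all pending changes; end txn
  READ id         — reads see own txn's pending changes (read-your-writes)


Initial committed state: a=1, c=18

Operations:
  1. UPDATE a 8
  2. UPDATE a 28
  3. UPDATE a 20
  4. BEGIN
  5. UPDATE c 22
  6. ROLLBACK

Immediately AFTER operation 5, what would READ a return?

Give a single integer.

Answer: 20

Derivation:
Initial committed: {a=1, c=18}
Op 1: UPDATE a=8 (auto-commit; committed a=8)
Op 2: UPDATE a=28 (auto-commit; committed a=28)
Op 3: UPDATE a=20 (auto-commit; committed a=20)
Op 4: BEGIN: in_txn=True, pending={}
Op 5: UPDATE c=22 (pending; pending now {c=22})
After op 5: visible(a) = 20 (pending={c=22}, committed={a=20, c=18})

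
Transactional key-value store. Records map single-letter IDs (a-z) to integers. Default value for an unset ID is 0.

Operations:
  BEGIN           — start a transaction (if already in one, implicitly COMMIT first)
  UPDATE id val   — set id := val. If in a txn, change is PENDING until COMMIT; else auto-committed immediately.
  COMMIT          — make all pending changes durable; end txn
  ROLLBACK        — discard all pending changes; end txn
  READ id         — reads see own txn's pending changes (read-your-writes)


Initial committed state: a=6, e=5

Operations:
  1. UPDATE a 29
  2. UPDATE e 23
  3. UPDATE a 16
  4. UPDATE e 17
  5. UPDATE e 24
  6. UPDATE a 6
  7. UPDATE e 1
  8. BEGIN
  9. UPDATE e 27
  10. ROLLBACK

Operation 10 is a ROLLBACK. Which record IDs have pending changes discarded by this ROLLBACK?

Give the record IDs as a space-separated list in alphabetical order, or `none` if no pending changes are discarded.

Initial committed: {a=6, e=5}
Op 1: UPDATE a=29 (auto-commit; committed a=29)
Op 2: UPDATE e=23 (auto-commit; committed e=23)
Op 3: UPDATE a=16 (auto-commit; committed a=16)
Op 4: UPDATE e=17 (auto-commit; committed e=17)
Op 5: UPDATE e=24 (auto-commit; committed e=24)
Op 6: UPDATE a=6 (auto-commit; committed a=6)
Op 7: UPDATE e=1 (auto-commit; committed e=1)
Op 8: BEGIN: in_txn=True, pending={}
Op 9: UPDATE e=27 (pending; pending now {e=27})
Op 10: ROLLBACK: discarded pending ['e']; in_txn=False
ROLLBACK at op 10 discards: ['e']

Answer: e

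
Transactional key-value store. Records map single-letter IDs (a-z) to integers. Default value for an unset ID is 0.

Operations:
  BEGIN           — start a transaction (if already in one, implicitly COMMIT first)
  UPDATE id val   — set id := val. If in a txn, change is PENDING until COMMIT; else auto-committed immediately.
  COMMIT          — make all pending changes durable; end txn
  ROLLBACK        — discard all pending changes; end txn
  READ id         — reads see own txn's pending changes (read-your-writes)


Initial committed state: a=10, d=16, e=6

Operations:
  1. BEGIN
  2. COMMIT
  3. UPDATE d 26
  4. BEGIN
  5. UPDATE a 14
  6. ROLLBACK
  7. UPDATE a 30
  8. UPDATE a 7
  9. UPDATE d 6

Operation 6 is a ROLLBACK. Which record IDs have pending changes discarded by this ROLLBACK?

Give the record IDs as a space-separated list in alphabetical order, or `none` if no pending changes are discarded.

Initial committed: {a=10, d=16, e=6}
Op 1: BEGIN: in_txn=True, pending={}
Op 2: COMMIT: merged [] into committed; committed now {a=10, d=16, e=6}
Op 3: UPDATE d=26 (auto-commit; committed d=26)
Op 4: BEGIN: in_txn=True, pending={}
Op 5: UPDATE a=14 (pending; pending now {a=14})
Op 6: ROLLBACK: discarded pending ['a']; in_txn=False
Op 7: UPDATE a=30 (auto-commit; committed a=30)
Op 8: UPDATE a=7 (auto-commit; committed a=7)
Op 9: UPDATE d=6 (auto-commit; committed d=6)
ROLLBACK at op 6 discards: ['a']

Answer: a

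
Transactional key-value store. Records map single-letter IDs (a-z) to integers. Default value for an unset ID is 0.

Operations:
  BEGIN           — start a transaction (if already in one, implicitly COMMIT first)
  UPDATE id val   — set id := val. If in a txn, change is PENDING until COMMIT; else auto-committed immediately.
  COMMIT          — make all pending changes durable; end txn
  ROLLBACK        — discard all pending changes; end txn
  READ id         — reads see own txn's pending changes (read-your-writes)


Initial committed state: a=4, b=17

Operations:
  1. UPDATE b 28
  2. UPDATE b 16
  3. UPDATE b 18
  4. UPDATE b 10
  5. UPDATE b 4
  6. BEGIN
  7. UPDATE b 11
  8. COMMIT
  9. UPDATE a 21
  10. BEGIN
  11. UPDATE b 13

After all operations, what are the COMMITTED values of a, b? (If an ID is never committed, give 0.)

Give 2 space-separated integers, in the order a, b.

Answer: 21 11

Derivation:
Initial committed: {a=4, b=17}
Op 1: UPDATE b=28 (auto-commit; committed b=28)
Op 2: UPDATE b=16 (auto-commit; committed b=16)
Op 3: UPDATE b=18 (auto-commit; committed b=18)
Op 4: UPDATE b=10 (auto-commit; committed b=10)
Op 5: UPDATE b=4 (auto-commit; committed b=4)
Op 6: BEGIN: in_txn=True, pending={}
Op 7: UPDATE b=11 (pending; pending now {b=11})
Op 8: COMMIT: merged ['b'] into committed; committed now {a=4, b=11}
Op 9: UPDATE a=21 (auto-commit; committed a=21)
Op 10: BEGIN: in_txn=True, pending={}
Op 11: UPDATE b=13 (pending; pending now {b=13})
Final committed: {a=21, b=11}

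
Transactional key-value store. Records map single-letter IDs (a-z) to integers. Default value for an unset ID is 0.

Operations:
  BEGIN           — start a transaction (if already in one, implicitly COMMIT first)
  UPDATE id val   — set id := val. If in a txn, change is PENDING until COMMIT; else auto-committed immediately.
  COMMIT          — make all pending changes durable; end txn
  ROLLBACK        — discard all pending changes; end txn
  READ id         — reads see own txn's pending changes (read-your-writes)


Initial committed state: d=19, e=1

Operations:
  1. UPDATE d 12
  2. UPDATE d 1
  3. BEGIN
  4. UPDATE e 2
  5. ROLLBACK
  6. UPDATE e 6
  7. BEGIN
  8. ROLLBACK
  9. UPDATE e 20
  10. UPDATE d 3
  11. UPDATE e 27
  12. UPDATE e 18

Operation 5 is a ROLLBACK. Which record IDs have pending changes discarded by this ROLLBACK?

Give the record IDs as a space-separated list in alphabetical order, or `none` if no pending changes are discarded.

Initial committed: {d=19, e=1}
Op 1: UPDATE d=12 (auto-commit; committed d=12)
Op 2: UPDATE d=1 (auto-commit; committed d=1)
Op 3: BEGIN: in_txn=True, pending={}
Op 4: UPDATE e=2 (pending; pending now {e=2})
Op 5: ROLLBACK: discarded pending ['e']; in_txn=False
Op 6: UPDATE e=6 (auto-commit; committed e=6)
Op 7: BEGIN: in_txn=True, pending={}
Op 8: ROLLBACK: discarded pending []; in_txn=False
Op 9: UPDATE e=20 (auto-commit; committed e=20)
Op 10: UPDATE d=3 (auto-commit; committed d=3)
Op 11: UPDATE e=27 (auto-commit; committed e=27)
Op 12: UPDATE e=18 (auto-commit; committed e=18)
ROLLBACK at op 5 discards: ['e']

Answer: e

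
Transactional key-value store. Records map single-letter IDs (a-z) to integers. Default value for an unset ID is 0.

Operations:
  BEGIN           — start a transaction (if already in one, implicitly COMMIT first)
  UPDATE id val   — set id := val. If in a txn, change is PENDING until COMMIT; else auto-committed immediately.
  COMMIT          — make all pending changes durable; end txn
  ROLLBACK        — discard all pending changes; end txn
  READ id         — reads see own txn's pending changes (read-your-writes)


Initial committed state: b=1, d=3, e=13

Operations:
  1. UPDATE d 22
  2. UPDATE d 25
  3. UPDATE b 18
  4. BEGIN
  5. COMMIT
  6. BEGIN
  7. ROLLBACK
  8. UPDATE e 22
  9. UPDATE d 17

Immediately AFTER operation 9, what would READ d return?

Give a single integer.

Initial committed: {b=1, d=3, e=13}
Op 1: UPDATE d=22 (auto-commit; committed d=22)
Op 2: UPDATE d=25 (auto-commit; committed d=25)
Op 3: UPDATE b=18 (auto-commit; committed b=18)
Op 4: BEGIN: in_txn=True, pending={}
Op 5: COMMIT: merged [] into committed; committed now {b=18, d=25, e=13}
Op 6: BEGIN: in_txn=True, pending={}
Op 7: ROLLBACK: discarded pending []; in_txn=False
Op 8: UPDATE e=22 (auto-commit; committed e=22)
Op 9: UPDATE d=17 (auto-commit; committed d=17)
After op 9: visible(d) = 17 (pending={}, committed={b=18, d=17, e=22})

Answer: 17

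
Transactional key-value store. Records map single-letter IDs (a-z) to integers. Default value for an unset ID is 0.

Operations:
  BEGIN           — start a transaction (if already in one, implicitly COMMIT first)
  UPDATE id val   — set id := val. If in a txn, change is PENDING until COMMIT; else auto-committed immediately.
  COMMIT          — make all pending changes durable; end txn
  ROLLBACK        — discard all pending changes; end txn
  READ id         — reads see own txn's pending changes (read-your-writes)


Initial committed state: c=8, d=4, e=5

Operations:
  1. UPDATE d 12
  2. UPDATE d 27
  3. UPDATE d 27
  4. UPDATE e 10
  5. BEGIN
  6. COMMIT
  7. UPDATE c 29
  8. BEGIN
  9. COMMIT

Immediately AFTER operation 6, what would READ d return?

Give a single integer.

Answer: 27

Derivation:
Initial committed: {c=8, d=4, e=5}
Op 1: UPDATE d=12 (auto-commit; committed d=12)
Op 2: UPDATE d=27 (auto-commit; committed d=27)
Op 3: UPDATE d=27 (auto-commit; committed d=27)
Op 4: UPDATE e=10 (auto-commit; committed e=10)
Op 5: BEGIN: in_txn=True, pending={}
Op 6: COMMIT: merged [] into committed; committed now {c=8, d=27, e=10}
After op 6: visible(d) = 27 (pending={}, committed={c=8, d=27, e=10})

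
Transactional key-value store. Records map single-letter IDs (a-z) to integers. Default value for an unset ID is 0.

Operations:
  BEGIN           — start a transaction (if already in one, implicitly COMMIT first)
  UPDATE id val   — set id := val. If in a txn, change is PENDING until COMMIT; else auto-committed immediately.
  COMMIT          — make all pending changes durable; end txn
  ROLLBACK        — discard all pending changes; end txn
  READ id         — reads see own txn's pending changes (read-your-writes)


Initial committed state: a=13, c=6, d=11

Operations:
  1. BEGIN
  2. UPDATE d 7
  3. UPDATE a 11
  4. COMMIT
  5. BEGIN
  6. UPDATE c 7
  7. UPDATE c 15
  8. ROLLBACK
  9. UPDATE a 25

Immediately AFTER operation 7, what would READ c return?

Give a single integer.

Initial committed: {a=13, c=6, d=11}
Op 1: BEGIN: in_txn=True, pending={}
Op 2: UPDATE d=7 (pending; pending now {d=7})
Op 3: UPDATE a=11 (pending; pending now {a=11, d=7})
Op 4: COMMIT: merged ['a', 'd'] into committed; committed now {a=11, c=6, d=7}
Op 5: BEGIN: in_txn=True, pending={}
Op 6: UPDATE c=7 (pending; pending now {c=7})
Op 7: UPDATE c=15 (pending; pending now {c=15})
After op 7: visible(c) = 15 (pending={c=15}, committed={a=11, c=6, d=7})

Answer: 15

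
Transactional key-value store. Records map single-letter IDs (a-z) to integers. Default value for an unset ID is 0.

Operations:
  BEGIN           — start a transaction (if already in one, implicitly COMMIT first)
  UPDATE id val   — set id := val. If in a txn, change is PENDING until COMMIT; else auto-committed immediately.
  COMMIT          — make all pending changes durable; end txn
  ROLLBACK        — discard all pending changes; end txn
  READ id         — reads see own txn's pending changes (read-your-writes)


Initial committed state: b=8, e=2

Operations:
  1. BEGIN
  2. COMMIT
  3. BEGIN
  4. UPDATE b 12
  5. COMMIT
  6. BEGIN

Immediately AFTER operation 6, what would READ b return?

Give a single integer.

Initial committed: {b=8, e=2}
Op 1: BEGIN: in_txn=True, pending={}
Op 2: COMMIT: merged [] into committed; committed now {b=8, e=2}
Op 3: BEGIN: in_txn=True, pending={}
Op 4: UPDATE b=12 (pending; pending now {b=12})
Op 5: COMMIT: merged ['b'] into committed; committed now {b=12, e=2}
Op 6: BEGIN: in_txn=True, pending={}
After op 6: visible(b) = 12 (pending={}, committed={b=12, e=2})

Answer: 12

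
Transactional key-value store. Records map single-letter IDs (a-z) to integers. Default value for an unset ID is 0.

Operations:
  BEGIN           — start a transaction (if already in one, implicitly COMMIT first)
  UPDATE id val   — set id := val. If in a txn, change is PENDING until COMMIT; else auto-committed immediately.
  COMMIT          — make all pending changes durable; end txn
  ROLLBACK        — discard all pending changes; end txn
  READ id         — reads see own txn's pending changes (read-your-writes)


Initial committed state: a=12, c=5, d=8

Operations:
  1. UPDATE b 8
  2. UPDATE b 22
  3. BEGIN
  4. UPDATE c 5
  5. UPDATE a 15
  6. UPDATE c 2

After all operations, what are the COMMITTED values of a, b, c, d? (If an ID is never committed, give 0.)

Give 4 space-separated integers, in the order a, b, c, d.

Initial committed: {a=12, c=5, d=8}
Op 1: UPDATE b=8 (auto-commit; committed b=8)
Op 2: UPDATE b=22 (auto-commit; committed b=22)
Op 3: BEGIN: in_txn=True, pending={}
Op 4: UPDATE c=5 (pending; pending now {c=5})
Op 5: UPDATE a=15 (pending; pending now {a=15, c=5})
Op 6: UPDATE c=2 (pending; pending now {a=15, c=2})
Final committed: {a=12, b=22, c=5, d=8}

Answer: 12 22 5 8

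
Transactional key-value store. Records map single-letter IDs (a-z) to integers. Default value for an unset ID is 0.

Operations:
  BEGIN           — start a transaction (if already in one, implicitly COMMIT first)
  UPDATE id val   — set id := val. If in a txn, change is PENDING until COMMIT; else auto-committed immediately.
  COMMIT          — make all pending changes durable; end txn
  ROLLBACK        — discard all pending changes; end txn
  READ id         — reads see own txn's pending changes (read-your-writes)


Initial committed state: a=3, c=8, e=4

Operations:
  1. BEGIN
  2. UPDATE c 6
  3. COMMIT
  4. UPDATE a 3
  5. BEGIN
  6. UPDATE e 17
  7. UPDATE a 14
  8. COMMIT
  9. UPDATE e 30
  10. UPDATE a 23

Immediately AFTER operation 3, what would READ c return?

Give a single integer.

Initial committed: {a=3, c=8, e=4}
Op 1: BEGIN: in_txn=True, pending={}
Op 2: UPDATE c=6 (pending; pending now {c=6})
Op 3: COMMIT: merged ['c'] into committed; committed now {a=3, c=6, e=4}
After op 3: visible(c) = 6 (pending={}, committed={a=3, c=6, e=4})

Answer: 6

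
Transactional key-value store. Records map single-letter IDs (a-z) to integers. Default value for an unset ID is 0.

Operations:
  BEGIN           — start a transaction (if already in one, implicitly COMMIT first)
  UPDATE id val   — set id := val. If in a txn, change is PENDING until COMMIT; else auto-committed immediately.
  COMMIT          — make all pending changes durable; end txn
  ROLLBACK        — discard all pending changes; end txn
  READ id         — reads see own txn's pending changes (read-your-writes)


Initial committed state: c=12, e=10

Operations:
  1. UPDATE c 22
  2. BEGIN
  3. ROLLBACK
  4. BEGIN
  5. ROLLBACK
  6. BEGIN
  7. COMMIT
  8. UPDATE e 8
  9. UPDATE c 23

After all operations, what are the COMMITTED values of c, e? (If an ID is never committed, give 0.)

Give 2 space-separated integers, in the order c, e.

Initial committed: {c=12, e=10}
Op 1: UPDATE c=22 (auto-commit; committed c=22)
Op 2: BEGIN: in_txn=True, pending={}
Op 3: ROLLBACK: discarded pending []; in_txn=False
Op 4: BEGIN: in_txn=True, pending={}
Op 5: ROLLBACK: discarded pending []; in_txn=False
Op 6: BEGIN: in_txn=True, pending={}
Op 7: COMMIT: merged [] into committed; committed now {c=22, e=10}
Op 8: UPDATE e=8 (auto-commit; committed e=8)
Op 9: UPDATE c=23 (auto-commit; committed c=23)
Final committed: {c=23, e=8}

Answer: 23 8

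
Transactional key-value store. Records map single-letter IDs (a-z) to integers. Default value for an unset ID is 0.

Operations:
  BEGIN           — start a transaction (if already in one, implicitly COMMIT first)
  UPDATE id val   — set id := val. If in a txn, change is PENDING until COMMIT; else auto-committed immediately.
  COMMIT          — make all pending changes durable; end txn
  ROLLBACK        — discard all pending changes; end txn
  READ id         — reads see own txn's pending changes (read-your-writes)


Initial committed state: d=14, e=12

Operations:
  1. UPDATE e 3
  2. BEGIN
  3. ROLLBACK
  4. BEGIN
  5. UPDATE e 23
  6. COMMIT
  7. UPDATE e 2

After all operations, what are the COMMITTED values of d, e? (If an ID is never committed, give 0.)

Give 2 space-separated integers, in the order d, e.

Initial committed: {d=14, e=12}
Op 1: UPDATE e=3 (auto-commit; committed e=3)
Op 2: BEGIN: in_txn=True, pending={}
Op 3: ROLLBACK: discarded pending []; in_txn=False
Op 4: BEGIN: in_txn=True, pending={}
Op 5: UPDATE e=23 (pending; pending now {e=23})
Op 6: COMMIT: merged ['e'] into committed; committed now {d=14, e=23}
Op 7: UPDATE e=2 (auto-commit; committed e=2)
Final committed: {d=14, e=2}

Answer: 14 2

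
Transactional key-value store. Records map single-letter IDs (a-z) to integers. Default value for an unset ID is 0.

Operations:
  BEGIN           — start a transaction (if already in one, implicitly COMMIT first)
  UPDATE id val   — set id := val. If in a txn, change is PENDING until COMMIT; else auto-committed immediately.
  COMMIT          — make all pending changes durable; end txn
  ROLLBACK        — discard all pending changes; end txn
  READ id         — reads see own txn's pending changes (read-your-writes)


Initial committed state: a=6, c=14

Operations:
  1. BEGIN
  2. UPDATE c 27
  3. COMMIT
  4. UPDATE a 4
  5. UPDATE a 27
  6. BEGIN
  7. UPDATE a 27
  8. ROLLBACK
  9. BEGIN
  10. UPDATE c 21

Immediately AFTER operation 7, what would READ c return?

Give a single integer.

Initial committed: {a=6, c=14}
Op 1: BEGIN: in_txn=True, pending={}
Op 2: UPDATE c=27 (pending; pending now {c=27})
Op 3: COMMIT: merged ['c'] into committed; committed now {a=6, c=27}
Op 4: UPDATE a=4 (auto-commit; committed a=4)
Op 5: UPDATE a=27 (auto-commit; committed a=27)
Op 6: BEGIN: in_txn=True, pending={}
Op 7: UPDATE a=27 (pending; pending now {a=27})
After op 7: visible(c) = 27 (pending={a=27}, committed={a=27, c=27})

Answer: 27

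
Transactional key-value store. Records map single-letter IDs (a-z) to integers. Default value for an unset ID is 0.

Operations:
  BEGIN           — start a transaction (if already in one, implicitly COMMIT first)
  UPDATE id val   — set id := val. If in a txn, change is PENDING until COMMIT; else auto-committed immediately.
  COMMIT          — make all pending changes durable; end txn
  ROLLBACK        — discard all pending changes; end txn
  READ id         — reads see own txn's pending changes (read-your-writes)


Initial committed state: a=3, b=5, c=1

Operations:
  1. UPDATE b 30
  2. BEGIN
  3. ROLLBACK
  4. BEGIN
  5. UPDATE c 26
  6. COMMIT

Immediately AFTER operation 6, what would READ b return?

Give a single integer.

Answer: 30

Derivation:
Initial committed: {a=3, b=5, c=1}
Op 1: UPDATE b=30 (auto-commit; committed b=30)
Op 2: BEGIN: in_txn=True, pending={}
Op 3: ROLLBACK: discarded pending []; in_txn=False
Op 4: BEGIN: in_txn=True, pending={}
Op 5: UPDATE c=26 (pending; pending now {c=26})
Op 6: COMMIT: merged ['c'] into committed; committed now {a=3, b=30, c=26}
After op 6: visible(b) = 30 (pending={}, committed={a=3, b=30, c=26})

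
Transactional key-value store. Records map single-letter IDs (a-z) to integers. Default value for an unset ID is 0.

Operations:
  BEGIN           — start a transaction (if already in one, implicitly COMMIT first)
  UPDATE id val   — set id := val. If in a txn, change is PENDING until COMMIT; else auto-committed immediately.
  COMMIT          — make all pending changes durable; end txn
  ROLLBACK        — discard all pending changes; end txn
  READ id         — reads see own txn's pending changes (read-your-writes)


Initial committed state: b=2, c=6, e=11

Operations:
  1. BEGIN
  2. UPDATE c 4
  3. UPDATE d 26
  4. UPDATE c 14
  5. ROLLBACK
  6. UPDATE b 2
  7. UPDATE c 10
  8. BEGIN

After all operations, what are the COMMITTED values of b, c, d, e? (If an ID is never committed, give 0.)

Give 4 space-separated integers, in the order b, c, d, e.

Answer: 2 10 0 11

Derivation:
Initial committed: {b=2, c=6, e=11}
Op 1: BEGIN: in_txn=True, pending={}
Op 2: UPDATE c=4 (pending; pending now {c=4})
Op 3: UPDATE d=26 (pending; pending now {c=4, d=26})
Op 4: UPDATE c=14 (pending; pending now {c=14, d=26})
Op 5: ROLLBACK: discarded pending ['c', 'd']; in_txn=False
Op 6: UPDATE b=2 (auto-commit; committed b=2)
Op 7: UPDATE c=10 (auto-commit; committed c=10)
Op 8: BEGIN: in_txn=True, pending={}
Final committed: {b=2, c=10, e=11}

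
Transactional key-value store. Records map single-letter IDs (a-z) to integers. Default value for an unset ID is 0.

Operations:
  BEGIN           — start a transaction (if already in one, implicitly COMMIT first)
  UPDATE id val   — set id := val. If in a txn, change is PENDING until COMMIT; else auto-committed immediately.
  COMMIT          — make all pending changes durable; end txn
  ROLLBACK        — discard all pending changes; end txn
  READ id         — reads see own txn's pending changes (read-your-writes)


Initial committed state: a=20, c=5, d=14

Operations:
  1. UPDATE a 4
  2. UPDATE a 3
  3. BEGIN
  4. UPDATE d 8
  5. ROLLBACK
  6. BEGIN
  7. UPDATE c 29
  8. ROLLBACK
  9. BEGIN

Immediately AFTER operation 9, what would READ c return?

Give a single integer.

Answer: 5

Derivation:
Initial committed: {a=20, c=5, d=14}
Op 1: UPDATE a=4 (auto-commit; committed a=4)
Op 2: UPDATE a=3 (auto-commit; committed a=3)
Op 3: BEGIN: in_txn=True, pending={}
Op 4: UPDATE d=8 (pending; pending now {d=8})
Op 5: ROLLBACK: discarded pending ['d']; in_txn=False
Op 6: BEGIN: in_txn=True, pending={}
Op 7: UPDATE c=29 (pending; pending now {c=29})
Op 8: ROLLBACK: discarded pending ['c']; in_txn=False
Op 9: BEGIN: in_txn=True, pending={}
After op 9: visible(c) = 5 (pending={}, committed={a=3, c=5, d=14})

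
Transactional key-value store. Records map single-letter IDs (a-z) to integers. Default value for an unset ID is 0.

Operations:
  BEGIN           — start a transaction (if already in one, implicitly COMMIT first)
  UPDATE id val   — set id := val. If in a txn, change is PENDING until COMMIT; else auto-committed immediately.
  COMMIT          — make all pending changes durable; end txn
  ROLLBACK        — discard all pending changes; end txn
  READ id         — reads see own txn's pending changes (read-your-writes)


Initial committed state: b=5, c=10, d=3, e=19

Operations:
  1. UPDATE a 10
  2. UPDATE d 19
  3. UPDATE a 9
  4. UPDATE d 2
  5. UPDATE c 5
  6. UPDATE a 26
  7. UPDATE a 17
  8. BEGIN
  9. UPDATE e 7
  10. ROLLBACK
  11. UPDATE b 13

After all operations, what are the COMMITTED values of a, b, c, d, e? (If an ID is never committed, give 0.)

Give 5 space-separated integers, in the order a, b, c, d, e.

Answer: 17 13 5 2 19

Derivation:
Initial committed: {b=5, c=10, d=3, e=19}
Op 1: UPDATE a=10 (auto-commit; committed a=10)
Op 2: UPDATE d=19 (auto-commit; committed d=19)
Op 3: UPDATE a=9 (auto-commit; committed a=9)
Op 4: UPDATE d=2 (auto-commit; committed d=2)
Op 5: UPDATE c=5 (auto-commit; committed c=5)
Op 6: UPDATE a=26 (auto-commit; committed a=26)
Op 7: UPDATE a=17 (auto-commit; committed a=17)
Op 8: BEGIN: in_txn=True, pending={}
Op 9: UPDATE e=7 (pending; pending now {e=7})
Op 10: ROLLBACK: discarded pending ['e']; in_txn=False
Op 11: UPDATE b=13 (auto-commit; committed b=13)
Final committed: {a=17, b=13, c=5, d=2, e=19}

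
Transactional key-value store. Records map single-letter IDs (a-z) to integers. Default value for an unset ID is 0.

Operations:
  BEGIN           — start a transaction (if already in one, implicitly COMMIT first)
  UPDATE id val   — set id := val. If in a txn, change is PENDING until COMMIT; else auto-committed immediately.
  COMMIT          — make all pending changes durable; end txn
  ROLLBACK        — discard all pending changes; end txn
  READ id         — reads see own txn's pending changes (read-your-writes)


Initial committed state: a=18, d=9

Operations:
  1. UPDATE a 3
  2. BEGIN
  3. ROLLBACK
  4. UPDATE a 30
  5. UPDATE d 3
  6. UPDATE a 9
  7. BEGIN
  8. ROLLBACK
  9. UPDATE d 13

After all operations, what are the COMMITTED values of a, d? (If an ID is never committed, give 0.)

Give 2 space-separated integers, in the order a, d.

Initial committed: {a=18, d=9}
Op 1: UPDATE a=3 (auto-commit; committed a=3)
Op 2: BEGIN: in_txn=True, pending={}
Op 3: ROLLBACK: discarded pending []; in_txn=False
Op 4: UPDATE a=30 (auto-commit; committed a=30)
Op 5: UPDATE d=3 (auto-commit; committed d=3)
Op 6: UPDATE a=9 (auto-commit; committed a=9)
Op 7: BEGIN: in_txn=True, pending={}
Op 8: ROLLBACK: discarded pending []; in_txn=False
Op 9: UPDATE d=13 (auto-commit; committed d=13)
Final committed: {a=9, d=13}

Answer: 9 13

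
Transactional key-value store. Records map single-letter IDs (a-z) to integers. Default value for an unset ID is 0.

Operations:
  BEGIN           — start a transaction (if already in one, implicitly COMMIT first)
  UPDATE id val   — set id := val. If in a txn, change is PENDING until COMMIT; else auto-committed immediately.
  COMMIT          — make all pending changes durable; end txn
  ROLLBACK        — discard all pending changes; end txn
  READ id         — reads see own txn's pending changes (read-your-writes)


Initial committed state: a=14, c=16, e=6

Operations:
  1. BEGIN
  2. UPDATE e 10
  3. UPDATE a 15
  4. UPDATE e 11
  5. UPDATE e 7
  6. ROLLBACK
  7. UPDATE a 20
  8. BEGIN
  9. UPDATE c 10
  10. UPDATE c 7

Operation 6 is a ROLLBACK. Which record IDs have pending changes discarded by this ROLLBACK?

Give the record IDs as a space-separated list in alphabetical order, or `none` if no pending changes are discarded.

Initial committed: {a=14, c=16, e=6}
Op 1: BEGIN: in_txn=True, pending={}
Op 2: UPDATE e=10 (pending; pending now {e=10})
Op 3: UPDATE a=15 (pending; pending now {a=15, e=10})
Op 4: UPDATE e=11 (pending; pending now {a=15, e=11})
Op 5: UPDATE e=7 (pending; pending now {a=15, e=7})
Op 6: ROLLBACK: discarded pending ['a', 'e']; in_txn=False
Op 7: UPDATE a=20 (auto-commit; committed a=20)
Op 8: BEGIN: in_txn=True, pending={}
Op 9: UPDATE c=10 (pending; pending now {c=10})
Op 10: UPDATE c=7 (pending; pending now {c=7})
ROLLBACK at op 6 discards: ['a', 'e']

Answer: a e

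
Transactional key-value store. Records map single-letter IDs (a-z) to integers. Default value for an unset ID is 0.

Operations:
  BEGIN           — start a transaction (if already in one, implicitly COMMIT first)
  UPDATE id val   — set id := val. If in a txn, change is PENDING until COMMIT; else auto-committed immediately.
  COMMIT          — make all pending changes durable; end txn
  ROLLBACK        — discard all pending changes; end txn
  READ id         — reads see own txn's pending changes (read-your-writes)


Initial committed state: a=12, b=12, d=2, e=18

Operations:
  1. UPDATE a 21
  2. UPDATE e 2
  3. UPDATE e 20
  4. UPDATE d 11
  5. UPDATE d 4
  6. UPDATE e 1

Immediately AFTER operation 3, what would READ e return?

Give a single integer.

Answer: 20

Derivation:
Initial committed: {a=12, b=12, d=2, e=18}
Op 1: UPDATE a=21 (auto-commit; committed a=21)
Op 2: UPDATE e=2 (auto-commit; committed e=2)
Op 3: UPDATE e=20 (auto-commit; committed e=20)
After op 3: visible(e) = 20 (pending={}, committed={a=21, b=12, d=2, e=20})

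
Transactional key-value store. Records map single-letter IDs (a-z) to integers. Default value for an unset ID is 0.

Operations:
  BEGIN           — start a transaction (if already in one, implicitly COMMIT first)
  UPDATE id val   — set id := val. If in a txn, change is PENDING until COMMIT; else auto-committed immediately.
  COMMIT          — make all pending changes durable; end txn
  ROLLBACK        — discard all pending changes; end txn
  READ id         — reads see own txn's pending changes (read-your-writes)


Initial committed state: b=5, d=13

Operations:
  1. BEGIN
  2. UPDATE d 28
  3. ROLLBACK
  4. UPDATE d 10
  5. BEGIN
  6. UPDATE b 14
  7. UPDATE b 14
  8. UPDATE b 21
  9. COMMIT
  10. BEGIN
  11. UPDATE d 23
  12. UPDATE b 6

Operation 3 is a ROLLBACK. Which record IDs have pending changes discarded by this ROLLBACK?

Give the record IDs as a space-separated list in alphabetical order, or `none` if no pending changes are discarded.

Answer: d

Derivation:
Initial committed: {b=5, d=13}
Op 1: BEGIN: in_txn=True, pending={}
Op 2: UPDATE d=28 (pending; pending now {d=28})
Op 3: ROLLBACK: discarded pending ['d']; in_txn=False
Op 4: UPDATE d=10 (auto-commit; committed d=10)
Op 5: BEGIN: in_txn=True, pending={}
Op 6: UPDATE b=14 (pending; pending now {b=14})
Op 7: UPDATE b=14 (pending; pending now {b=14})
Op 8: UPDATE b=21 (pending; pending now {b=21})
Op 9: COMMIT: merged ['b'] into committed; committed now {b=21, d=10}
Op 10: BEGIN: in_txn=True, pending={}
Op 11: UPDATE d=23 (pending; pending now {d=23})
Op 12: UPDATE b=6 (pending; pending now {b=6, d=23})
ROLLBACK at op 3 discards: ['d']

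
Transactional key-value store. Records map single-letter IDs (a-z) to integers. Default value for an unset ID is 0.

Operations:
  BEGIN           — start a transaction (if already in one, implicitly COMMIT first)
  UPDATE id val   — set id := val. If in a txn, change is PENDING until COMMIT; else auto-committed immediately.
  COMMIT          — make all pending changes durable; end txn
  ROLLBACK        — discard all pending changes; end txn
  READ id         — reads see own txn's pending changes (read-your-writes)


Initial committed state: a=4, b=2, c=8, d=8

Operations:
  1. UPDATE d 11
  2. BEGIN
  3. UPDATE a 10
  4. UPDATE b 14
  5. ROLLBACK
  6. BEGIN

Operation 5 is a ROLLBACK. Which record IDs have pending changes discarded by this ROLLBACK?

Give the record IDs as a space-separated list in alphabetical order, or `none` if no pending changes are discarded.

Answer: a b

Derivation:
Initial committed: {a=4, b=2, c=8, d=8}
Op 1: UPDATE d=11 (auto-commit; committed d=11)
Op 2: BEGIN: in_txn=True, pending={}
Op 3: UPDATE a=10 (pending; pending now {a=10})
Op 4: UPDATE b=14 (pending; pending now {a=10, b=14})
Op 5: ROLLBACK: discarded pending ['a', 'b']; in_txn=False
Op 6: BEGIN: in_txn=True, pending={}
ROLLBACK at op 5 discards: ['a', 'b']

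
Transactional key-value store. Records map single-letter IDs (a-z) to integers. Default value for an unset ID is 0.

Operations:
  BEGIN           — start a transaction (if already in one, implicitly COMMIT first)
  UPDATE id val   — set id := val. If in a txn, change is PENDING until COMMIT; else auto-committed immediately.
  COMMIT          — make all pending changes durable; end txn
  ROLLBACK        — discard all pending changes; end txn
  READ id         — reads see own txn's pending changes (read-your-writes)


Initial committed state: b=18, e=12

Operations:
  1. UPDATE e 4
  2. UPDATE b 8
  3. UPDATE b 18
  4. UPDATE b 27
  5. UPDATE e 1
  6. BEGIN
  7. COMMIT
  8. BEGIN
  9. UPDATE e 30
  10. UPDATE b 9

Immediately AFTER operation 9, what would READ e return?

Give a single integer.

Initial committed: {b=18, e=12}
Op 1: UPDATE e=4 (auto-commit; committed e=4)
Op 2: UPDATE b=8 (auto-commit; committed b=8)
Op 3: UPDATE b=18 (auto-commit; committed b=18)
Op 4: UPDATE b=27 (auto-commit; committed b=27)
Op 5: UPDATE e=1 (auto-commit; committed e=1)
Op 6: BEGIN: in_txn=True, pending={}
Op 7: COMMIT: merged [] into committed; committed now {b=27, e=1}
Op 8: BEGIN: in_txn=True, pending={}
Op 9: UPDATE e=30 (pending; pending now {e=30})
After op 9: visible(e) = 30 (pending={e=30}, committed={b=27, e=1})

Answer: 30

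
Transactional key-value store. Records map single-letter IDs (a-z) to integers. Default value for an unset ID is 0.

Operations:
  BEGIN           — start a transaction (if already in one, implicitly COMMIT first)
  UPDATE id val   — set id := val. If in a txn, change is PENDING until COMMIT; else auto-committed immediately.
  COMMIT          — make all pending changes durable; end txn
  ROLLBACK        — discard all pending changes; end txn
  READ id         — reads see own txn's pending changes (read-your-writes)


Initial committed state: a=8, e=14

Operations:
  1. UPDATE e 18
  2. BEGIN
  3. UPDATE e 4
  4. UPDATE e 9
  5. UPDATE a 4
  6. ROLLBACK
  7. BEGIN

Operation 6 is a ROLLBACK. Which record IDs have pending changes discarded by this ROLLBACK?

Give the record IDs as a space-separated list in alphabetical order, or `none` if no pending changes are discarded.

Answer: a e

Derivation:
Initial committed: {a=8, e=14}
Op 1: UPDATE e=18 (auto-commit; committed e=18)
Op 2: BEGIN: in_txn=True, pending={}
Op 3: UPDATE e=4 (pending; pending now {e=4})
Op 4: UPDATE e=9 (pending; pending now {e=9})
Op 5: UPDATE a=4 (pending; pending now {a=4, e=9})
Op 6: ROLLBACK: discarded pending ['a', 'e']; in_txn=False
Op 7: BEGIN: in_txn=True, pending={}
ROLLBACK at op 6 discards: ['a', 'e']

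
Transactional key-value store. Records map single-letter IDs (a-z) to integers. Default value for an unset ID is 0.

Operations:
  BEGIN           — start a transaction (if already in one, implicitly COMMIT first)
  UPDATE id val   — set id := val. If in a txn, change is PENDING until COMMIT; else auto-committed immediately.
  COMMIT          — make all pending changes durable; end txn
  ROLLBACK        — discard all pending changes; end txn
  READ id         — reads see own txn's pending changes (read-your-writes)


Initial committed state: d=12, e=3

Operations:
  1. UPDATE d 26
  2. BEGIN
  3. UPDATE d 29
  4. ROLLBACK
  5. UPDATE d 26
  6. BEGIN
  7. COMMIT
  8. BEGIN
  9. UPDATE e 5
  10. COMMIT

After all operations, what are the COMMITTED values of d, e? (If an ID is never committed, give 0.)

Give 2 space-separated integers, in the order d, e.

Initial committed: {d=12, e=3}
Op 1: UPDATE d=26 (auto-commit; committed d=26)
Op 2: BEGIN: in_txn=True, pending={}
Op 3: UPDATE d=29 (pending; pending now {d=29})
Op 4: ROLLBACK: discarded pending ['d']; in_txn=False
Op 5: UPDATE d=26 (auto-commit; committed d=26)
Op 6: BEGIN: in_txn=True, pending={}
Op 7: COMMIT: merged [] into committed; committed now {d=26, e=3}
Op 8: BEGIN: in_txn=True, pending={}
Op 9: UPDATE e=5 (pending; pending now {e=5})
Op 10: COMMIT: merged ['e'] into committed; committed now {d=26, e=5}
Final committed: {d=26, e=5}

Answer: 26 5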